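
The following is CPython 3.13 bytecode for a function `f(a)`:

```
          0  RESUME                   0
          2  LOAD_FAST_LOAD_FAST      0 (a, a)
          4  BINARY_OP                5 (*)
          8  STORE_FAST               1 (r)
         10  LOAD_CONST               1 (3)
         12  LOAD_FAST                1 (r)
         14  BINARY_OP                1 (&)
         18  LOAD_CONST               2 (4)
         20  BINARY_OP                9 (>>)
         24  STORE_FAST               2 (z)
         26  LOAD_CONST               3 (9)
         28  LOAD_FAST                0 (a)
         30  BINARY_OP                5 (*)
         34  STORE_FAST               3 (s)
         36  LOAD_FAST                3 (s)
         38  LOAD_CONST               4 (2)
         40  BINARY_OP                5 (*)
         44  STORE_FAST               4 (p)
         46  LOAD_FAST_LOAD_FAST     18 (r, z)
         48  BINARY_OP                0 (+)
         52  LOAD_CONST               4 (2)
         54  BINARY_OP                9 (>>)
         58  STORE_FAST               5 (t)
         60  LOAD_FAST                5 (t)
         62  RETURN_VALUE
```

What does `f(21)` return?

110

LOAD_FAST_LOAD_FAST a,a → push 21,21. Stack: [21, 21]
BINARY_OP * → 21 * 21 = 441. Stack: [441]
STORE_FAST r → r=441. Stack: []
LOAD_CONST → push 3. Stack: [3]
LOAD_FAST r → push 441. Stack: [3, 441]
BINARY_OP & → 3 & 441 = 1. Stack: [1]
LOAD_CONST → push 4. Stack: [1, 4]
BINARY_OP >> → 1 >> 4 = 0. Stack: [0]
STORE_FAST z → z=0. Stack: []
LOAD_CONST → push 9. Stack: [9]
LOAD_FAST a → push 21. Stack: [9, 21]
BINARY_OP * → 9 * 21 = 189. Stack: [189]
STORE_FAST s → s=189. Stack: []
LOAD_FAST s → push 189. Stack: [189]
LOAD_CONST → push 2. Stack: [189, 2]
BINARY_OP * → 189 * 2 = 378. Stack: [378]
STORE_FAST p → p=378. Stack: []
LOAD_FAST_LOAD_FAST r,z → push 441,0. Stack: [441, 0]
BINARY_OP + → 441 + 0 = 441. Stack: [441]
LOAD_CONST → push 2. Stack: [441, 2]
BINARY_OP >> → 441 >> 2 = 110. Stack: [110]
STORE_FAST t → t=110. Stack: []
LOAD_FAST t → push 110. Stack: [110]
RETURN_VALUE → return 110.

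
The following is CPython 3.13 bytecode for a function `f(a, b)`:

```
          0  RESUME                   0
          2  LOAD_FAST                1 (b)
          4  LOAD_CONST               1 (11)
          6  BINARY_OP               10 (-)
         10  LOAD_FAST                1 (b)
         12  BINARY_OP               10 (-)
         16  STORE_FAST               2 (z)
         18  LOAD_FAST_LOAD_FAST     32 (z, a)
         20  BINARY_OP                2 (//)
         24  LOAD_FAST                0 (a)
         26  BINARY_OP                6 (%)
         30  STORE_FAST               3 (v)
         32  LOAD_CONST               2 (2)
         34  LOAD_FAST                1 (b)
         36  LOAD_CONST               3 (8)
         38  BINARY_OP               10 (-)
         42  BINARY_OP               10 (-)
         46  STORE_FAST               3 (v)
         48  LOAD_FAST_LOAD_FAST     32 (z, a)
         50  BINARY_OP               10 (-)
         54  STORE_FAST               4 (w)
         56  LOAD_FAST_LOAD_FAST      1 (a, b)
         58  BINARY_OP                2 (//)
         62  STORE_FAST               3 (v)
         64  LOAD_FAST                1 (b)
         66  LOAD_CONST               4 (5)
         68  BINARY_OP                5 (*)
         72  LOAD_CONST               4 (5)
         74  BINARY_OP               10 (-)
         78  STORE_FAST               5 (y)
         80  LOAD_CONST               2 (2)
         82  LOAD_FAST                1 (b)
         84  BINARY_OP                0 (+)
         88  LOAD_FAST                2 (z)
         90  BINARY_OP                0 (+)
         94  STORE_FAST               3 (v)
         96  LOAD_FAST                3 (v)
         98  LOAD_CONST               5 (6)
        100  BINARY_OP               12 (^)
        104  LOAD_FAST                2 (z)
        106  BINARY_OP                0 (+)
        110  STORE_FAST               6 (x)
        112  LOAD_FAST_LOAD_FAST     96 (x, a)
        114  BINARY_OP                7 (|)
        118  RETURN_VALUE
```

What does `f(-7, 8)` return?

-1

LOAD_FAST b → push 8. Stack: [8]
LOAD_CONST → push 11. Stack: [8, 11]
BINARY_OP - → 8 - 11 = -3. Stack: [-3]
LOAD_FAST b → push 8. Stack: [-3, 8]
BINARY_OP - → -3 - 8 = -11. Stack: [-11]
STORE_FAST z → z=-11. Stack: []
LOAD_FAST_LOAD_FAST z,a → push -11,-7. Stack: [-11, -7]
BINARY_OP // → -11 // -7 = 1. Stack: [1]
LOAD_FAST a → push -7. Stack: [1, -7]
BINARY_OP % → 1 % -7 = -6. Stack: [-6]
STORE_FAST v → v=-6. Stack: []
LOAD_CONST → push 2. Stack: [2]
LOAD_FAST b → push 8. Stack: [2, 8]
LOAD_CONST → push 8. Stack: [2, 8, 8]
BINARY_OP - → 8 - 8 = 0. Stack: [2, 0]
BINARY_OP - → 2 - 0 = 2. Stack: [2]
STORE_FAST v → v=2. Stack: []
LOAD_FAST_LOAD_FAST z,a → push -11,-7. Stack: [-11, -7]
BINARY_OP - → -11 - -7 = -4. Stack: [-4]
STORE_FAST w → w=-4. Stack: []
LOAD_FAST_LOAD_FAST a,b → push -7,8. Stack: [-7, 8]
BINARY_OP // → -7 // 8 = -1. Stack: [-1]
STORE_FAST v → v=-1. Stack: []
LOAD_FAST b → push 8. Stack: [8]
LOAD_CONST → push 5. Stack: [8, 5]
BINARY_OP * → 8 * 5 = 40. Stack: [40]
LOAD_CONST → push 5. Stack: [40, 5]
BINARY_OP - → 40 - 5 = 35. Stack: [35]
STORE_FAST y → y=35. Stack: []
LOAD_CONST → push 2. Stack: [2]
LOAD_FAST b → push 8. Stack: [2, 8]
BINARY_OP + → 2 + 8 = 10. Stack: [10]
LOAD_FAST z → push -11. Stack: [10, -11]
BINARY_OP + → 10 + -11 = -1. Stack: [-1]
STORE_FAST v → v=-1. Stack: []
LOAD_FAST v → push -1. Stack: [-1]
LOAD_CONST → push 6. Stack: [-1, 6]
BINARY_OP ^ → -1 ^ 6 = -7. Stack: [-7]
LOAD_FAST z → push -11. Stack: [-7, -11]
BINARY_OP + → -7 + -11 = -18. Stack: [-18]
STORE_FAST x → x=-18. Stack: []
LOAD_FAST_LOAD_FAST x,a → push -18,-7. Stack: [-18, -7]
BINARY_OP | → -18 | -7 = -1. Stack: [-1]
RETURN_VALUE → return -1.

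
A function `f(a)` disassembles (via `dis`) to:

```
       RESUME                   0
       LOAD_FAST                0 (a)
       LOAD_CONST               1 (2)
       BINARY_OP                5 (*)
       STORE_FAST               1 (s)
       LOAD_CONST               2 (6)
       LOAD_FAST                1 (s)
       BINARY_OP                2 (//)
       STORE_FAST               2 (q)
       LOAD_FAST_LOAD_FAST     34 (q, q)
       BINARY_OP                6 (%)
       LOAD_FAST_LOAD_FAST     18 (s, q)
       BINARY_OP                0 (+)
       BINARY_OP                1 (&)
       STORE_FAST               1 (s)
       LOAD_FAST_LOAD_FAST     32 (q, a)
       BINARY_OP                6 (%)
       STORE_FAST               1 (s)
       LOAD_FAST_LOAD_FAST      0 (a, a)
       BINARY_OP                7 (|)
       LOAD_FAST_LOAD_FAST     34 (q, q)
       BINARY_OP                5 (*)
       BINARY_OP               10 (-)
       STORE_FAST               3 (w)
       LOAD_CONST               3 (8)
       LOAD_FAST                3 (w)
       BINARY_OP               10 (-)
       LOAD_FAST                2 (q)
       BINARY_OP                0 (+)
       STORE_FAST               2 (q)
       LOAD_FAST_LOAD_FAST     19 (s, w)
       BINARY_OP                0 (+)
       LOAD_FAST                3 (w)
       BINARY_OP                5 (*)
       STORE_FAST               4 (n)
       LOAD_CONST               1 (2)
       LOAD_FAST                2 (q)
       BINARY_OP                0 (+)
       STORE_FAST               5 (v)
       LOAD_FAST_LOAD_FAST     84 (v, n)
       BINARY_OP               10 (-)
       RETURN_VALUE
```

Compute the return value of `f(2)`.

8

LOAD_FAST a → push 2. Stack: [2]
LOAD_CONST → push 2. Stack: [2, 2]
BINARY_OP * → 2 * 2 = 4. Stack: [4]
STORE_FAST s → s=4. Stack: []
LOAD_CONST → push 6. Stack: [6]
LOAD_FAST s → push 4. Stack: [6, 4]
BINARY_OP // → 6 // 4 = 1. Stack: [1]
STORE_FAST q → q=1. Stack: []
LOAD_FAST_LOAD_FAST q,q → push 1,1. Stack: [1, 1]
BINARY_OP % → 1 % 1 = 0. Stack: [0]
LOAD_FAST_LOAD_FAST s,q → push 4,1. Stack: [0, 4, 1]
BINARY_OP + → 4 + 1 = 5. Stack: [0, 5]
BINARY_OP & → 0 & 5 = 0. Stack: [0]
STORE_FAST s → s=0. Stack: []
LOAD_FAST_LOAD_FAST q,a → push 1,2. Stack: [1, 2]
BINARY_OP % → 1 % 2 = 1. Stack: [1]
STORE_FAST s → s=1. Stack: []
LOAD_FAST_LOAD_FAST a,a → push 2,2. Stack: [2, 2]
BINARY_OP | → 2 | 2 = 2. Stack: [2]
LOAD_FAST_LOAD_FAST q,q → push 1,1. Stack: [2, 1, 1]
BINARY_OP * → 1 * 1 = 1. Stack: [2, 1]
BINARY_OP - → 2 - 1 = 1. Stack: [1]
STORE_FAST w → w=1. Stack: []
LOAD_CONST → push 8. Stack: [8]
LOAD_FAST w → push 1. Stack: [8, 1]
BINARY_OP - → 8 - 1 = 7. Stack: [7]
LOAD_FAST q → push 1. Stack: [7, 1]
BINARY_OP + → 7 + 1 = 8. Stack: [8]
STORE_FAST q → q=8. Stack: []
LOAD_FAST_LOAD_FAST s,w → push 1,1. Stack: [1, 1]
BINARY_OP + → 1 + 1 = 2. Stack: [2]
LOAD_FAST w → push 1. Stack: [2, 1]
BINARY_OP * → 2 * 1 = 2. Stack: [2]
STORE_FAST n → n=2. Stack: []
LOAD_CONST → push 2. Stack: [2]
LOAD_FAST q → push 8. Stack: [2, 8]
BINARY_OP + → 2 + 8 = 10. Stack: [10]
STORE_FAST v → v=10. Stack: []
LOAD_FAST_LOAD_FAST v,n → push 10,2. Stack: [10, 2]
BINARY_OP - → 10 - 2 = 8. Stack: [8]
RETURN_VALUE → return 8.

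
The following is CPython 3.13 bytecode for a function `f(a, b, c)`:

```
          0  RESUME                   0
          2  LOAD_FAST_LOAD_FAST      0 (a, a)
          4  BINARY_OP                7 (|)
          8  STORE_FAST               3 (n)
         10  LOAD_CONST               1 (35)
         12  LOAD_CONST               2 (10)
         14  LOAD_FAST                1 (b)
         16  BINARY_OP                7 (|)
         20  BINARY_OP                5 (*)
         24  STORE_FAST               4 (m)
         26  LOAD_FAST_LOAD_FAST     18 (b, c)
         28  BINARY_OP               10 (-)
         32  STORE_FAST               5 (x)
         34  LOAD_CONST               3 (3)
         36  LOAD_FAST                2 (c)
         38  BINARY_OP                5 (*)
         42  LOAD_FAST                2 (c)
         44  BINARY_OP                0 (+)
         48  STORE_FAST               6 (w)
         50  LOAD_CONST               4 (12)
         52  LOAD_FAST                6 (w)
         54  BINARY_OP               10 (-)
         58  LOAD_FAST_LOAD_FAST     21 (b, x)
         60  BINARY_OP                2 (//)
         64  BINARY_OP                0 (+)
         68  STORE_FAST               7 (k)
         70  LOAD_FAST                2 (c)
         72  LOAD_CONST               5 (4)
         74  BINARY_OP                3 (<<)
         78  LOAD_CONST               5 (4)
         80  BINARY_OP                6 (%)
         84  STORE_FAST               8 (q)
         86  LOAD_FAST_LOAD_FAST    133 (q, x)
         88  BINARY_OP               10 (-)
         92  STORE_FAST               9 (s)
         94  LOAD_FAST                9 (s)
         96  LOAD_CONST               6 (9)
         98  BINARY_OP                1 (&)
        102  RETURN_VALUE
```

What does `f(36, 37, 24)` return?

LOAD_FAST_LOAD_FAST a,a → push 36,36. Stack: [36, 36]
BINARY_OP | → 36 | 36 = 36. Stack: [36]
STORE_FAST n → n=36. Stack: []
LOAD_CONST → push 35. Stack: [35]
LOAD_CONST → push 10. Stack: [35, 10]
LOAD_FAST b → push 37. Stack: [35, 10, 37]
BINARY_OP | → 10 | 37 = 47. Stack: [35, 47]
BINARY_OP * → 35 * 47 = 1645. Stack: [1645]
STORE_FAST m → m=1645. Stack: []
LOAD_FAST_LOAD_FAST b,c → push 37,24. Stack: [37, 24]
BINARY_OP - → 37 - 24 = 13. Stack: [13]
STORE_FAST x → x=13. Stack: []
LOAD_CONST → push 3. Stack: [3]
LOAD_FAST c → push 24. Stack: [3, 24]
BINARY_OP * → 3 * 24 = 72. Stack: [72]
LOAD_FAST c → push 24. Stack: [72, 24]
BINARY_OP + → 72 + 24 = 96. Stack: [96]
STORE_FAST w → w=96. Stack: []
LOAD_CONST → push 12. Stack: [12]
LOAD_FAST w → push 96. Stack: [12, 96]
BINARY_OP - → 12 - 96 = -84. Stack: [-84]
LOAD_FAST_LOAD_FAST b,x → push 37,13. Stack: [-84, 37, 13]
BINARY_OP // → 37 // 13 = 2. Stack: [-84, 2]
BINARY_OP + → -84 + 2 = -82. Stack: [-82]
STORE_FAST k → k=-82. Stack: []
LOAD_FAST c → push 24. Stack: [24]
LOAD_CONST → push 4. Stack: [24, 4]
BINARY_OP << → 24 << 4 = 384. Stack: [384]
LOAD_CONST → push 4. Stack: [384, 4]
BINARY_OP % → 384 % 4 = 0. Stack: [0]
STORE_FAST q → q=0. Stack: []
LOAD_FAST_LOAD_FAST q,x → push 0,13. Stack: [0, 13]
BINARY_OP - → 0 - 13 = -13. Stack: [-13]
STORE_FAST s → s=-13. Stack: []
LOAD_FAST s → push -13. Stack: [-13]
LOAD_CONST → push 9. Stack: [-13, 9]
BINARY_OP & → -13 & 9 = 1. Stack: [1]
RETURN_VALUE → return 1.

1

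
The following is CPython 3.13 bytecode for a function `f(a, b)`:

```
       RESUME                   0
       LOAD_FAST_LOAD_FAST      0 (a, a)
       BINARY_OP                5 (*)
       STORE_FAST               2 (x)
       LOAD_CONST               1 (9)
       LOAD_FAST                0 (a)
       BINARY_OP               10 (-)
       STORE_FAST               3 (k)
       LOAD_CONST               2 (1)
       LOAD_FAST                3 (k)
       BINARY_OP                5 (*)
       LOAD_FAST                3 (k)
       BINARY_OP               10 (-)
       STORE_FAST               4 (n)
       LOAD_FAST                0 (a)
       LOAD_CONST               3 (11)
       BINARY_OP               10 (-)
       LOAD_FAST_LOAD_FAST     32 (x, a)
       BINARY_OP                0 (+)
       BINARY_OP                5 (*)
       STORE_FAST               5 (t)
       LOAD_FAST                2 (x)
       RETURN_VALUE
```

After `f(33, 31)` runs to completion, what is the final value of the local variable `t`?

24684

LOAD_FAST_LOAD_FAST a,a → push 33,33. Stack: [33, 33]
BINARY_OP * → 33 * 33 = 1089. Stack: [1089]
STORE_FAST x → x=1089. Stack: []
LOAD_CONST → push 9. Stack: [9]
LOAD_FAST a → push 33. Stack: [9, 33]
BINARY_OP - → 9 - 33 = -24. Stack: [-24]
STORE_FAST k → k=-24. Stack: []
LOAD_CONST → push 1. Stack: [1]
LOAD_FAST k → push -24. Stack: [1, -24]
BINARY_OP * → 1 * -24 = -24. Stack: [-24]
LOAD_FAST k → push -24. Stack: [-24, -24]
BINARY_OP - → -24 - -24 = 0. Stack: [0]
STORE_FAST n → n=0. Stack: []
LOAD_FAST a → push 33. Stack: [33]
LOAD_CONST → push 11. Stack: [33, 11]
BINARY_OP - → 33 - 11 = 22. Stack: [22]
LOAD_FAST_LOAD_FAST x,a → push 1089,33. Stack: [22, 1089, 33]
BINARY_OP + → 1089 + 33 = 1122. Stack: [22, 1122]
BINARY_OP * → 22 * 1122 = 24684. Stack: [24684]
STORE_FAST t → t=24684. Stack: []
LOAD_FAST x → push 1089. Stack: [1089]
RETURN_VALUE → return 1089.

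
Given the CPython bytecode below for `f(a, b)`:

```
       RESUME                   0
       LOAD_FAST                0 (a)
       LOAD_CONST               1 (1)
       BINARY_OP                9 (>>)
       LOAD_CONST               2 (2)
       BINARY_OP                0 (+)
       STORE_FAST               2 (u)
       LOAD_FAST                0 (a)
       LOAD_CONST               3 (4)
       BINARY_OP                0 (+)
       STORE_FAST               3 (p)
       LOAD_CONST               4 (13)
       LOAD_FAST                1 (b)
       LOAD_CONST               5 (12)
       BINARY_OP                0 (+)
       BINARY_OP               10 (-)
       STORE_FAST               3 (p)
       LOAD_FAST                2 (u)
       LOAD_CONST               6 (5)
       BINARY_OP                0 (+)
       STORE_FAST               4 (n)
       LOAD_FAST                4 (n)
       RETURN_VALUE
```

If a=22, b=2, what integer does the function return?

18

LOAD_FAST a → push 22. Stack: [22]
LOAD_CONST → push 1. Stack: [22, 1]
BINARY_OP >> → 22 >> 1 = 11. Stack: [11]
LOAD_CONST → push 2. Stack: [11, 2]
BINARY_OP + → 11 + 2 = 13. Stack: [13]
STORE_FAST u → u=13. Stack: []
LOAD_FAST a → push 22. Stack: [22]
LOAD_CONST → push 4. Stack: [22, 4]
BINARY_OP + → 22 + 4 = 26. Stack: [26]
STORE_FAST p → p=26. Stack: []
LOAD_CONST → push 13. Stack: [13]
LOAD_FAST b → push 2. Stack: [13, 2]
LOAD_CONST → push 12. Stack: [13, 2, 12]
BINARY_OP + → 2 + 12 = 14. Stack: [13, 14]
BINARY_OP - → 13 - 14 = -1. Stack: [-1]
STORE_FAST p → p=-1. Stack: []
LOAD_FAST u → push 13. Stack: [13]
LOAD_CONST → push 5. Stack: [13, 5]
BINARY_OP + → 13 + 5 = 18. Stack: [18]
STORE_FAST n → n=18. Stack: []
LOAD_FAST n → push 18. Stack: [18]
RETURN_VALUE → return 18.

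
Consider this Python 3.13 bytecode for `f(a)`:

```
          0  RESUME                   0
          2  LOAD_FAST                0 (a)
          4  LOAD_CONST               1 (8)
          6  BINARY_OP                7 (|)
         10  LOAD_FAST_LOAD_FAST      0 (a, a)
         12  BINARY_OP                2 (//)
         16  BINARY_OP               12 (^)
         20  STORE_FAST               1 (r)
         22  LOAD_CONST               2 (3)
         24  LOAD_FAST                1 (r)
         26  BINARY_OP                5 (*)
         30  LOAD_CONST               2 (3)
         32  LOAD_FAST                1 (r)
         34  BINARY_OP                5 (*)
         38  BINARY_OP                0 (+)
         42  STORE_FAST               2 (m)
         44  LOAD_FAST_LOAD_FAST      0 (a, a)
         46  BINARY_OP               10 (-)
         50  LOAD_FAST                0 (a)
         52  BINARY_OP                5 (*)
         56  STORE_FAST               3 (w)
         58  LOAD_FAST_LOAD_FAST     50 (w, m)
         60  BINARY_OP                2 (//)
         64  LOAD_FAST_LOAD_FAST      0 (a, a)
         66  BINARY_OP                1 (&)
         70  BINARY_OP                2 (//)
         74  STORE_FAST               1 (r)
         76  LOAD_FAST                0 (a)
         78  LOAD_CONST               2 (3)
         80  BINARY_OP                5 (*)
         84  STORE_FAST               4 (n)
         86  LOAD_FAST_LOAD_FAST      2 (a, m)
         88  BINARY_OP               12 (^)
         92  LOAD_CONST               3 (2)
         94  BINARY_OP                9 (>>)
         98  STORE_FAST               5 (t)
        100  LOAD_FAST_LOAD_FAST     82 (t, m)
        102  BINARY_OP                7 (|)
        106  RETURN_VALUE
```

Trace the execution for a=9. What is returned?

62

LOAD_FAST a → push 9. Stack: [9]
LOAD_CONST → push 8. Stack: [9, 8]
BINARY_OP | → 9 | 8 = 9. Stack: [9]
LOAD_FAST_LOAD_FAST a,a → push 9,9. Stack: [9, 9, 9]
BINARY_OP // → 9 // 9 = 1. Stack: [9, 1]
BINARY_OP ^ → 9 ^ 1 = 8. Stack: [8]
STORE_FAST r → r=8. Stack: []
LOAD_CONST → push 3. Stack: [3]
LOAD_FAST r → push 8. Stack: [3, 8]
BINARY_OP * → 3 * 8 = 24. Stack: [24]
LOAD_CONST → push 3. Stack: [24, 3]
LOAD_FAST r → push 8. Stack: [24, 3, 8]
BINARY_OP * → 3 * 8 = 24. Stack: [24, 24]
BINARY_OP + → 24 + 24 = 48. Stack: [48]
STORE_FAST m → m=48. Stack: []
LOAD_FAST_LOAD_FAST a,a → push 9,9. Stack: [9, 9]
BINARY_OP - → 9 - 9 = 0. Stack: [0]
LOAD_FAST a → push 9. Stack: [0, 9]
BINARY_OP * → 0 * 9 = 0. Stack: [0]
STORE_FAST w → w=0. Stack: []
LOAD_FAST_LOAD_FAST w,m → push 0,48. Stack: [0, 48]
BINARY_OP // → 0 // 48 = 0. Stack: [0]
LOAD_FAST_LOAD_FAST a,a → push 9,9. Stack: [0, 9, 9]
BINARY_OP & → 9 & 9 = 9. Stack: [0, 9]
BINARY_OP // → 0 // 9 = 0. Stack: [0]
STORE_FAST r → r=0. Stack: []
LOAD_FAST a → push 9. Stack: [9]
LOAD_CONST → push 3. Stack: [9, 3]
BINARY_OP * → 9 * 3 = 27. Stack: [27]
STORE_FAST n → n=27. Stack: []
LOAD_FAST_LOAD_FAST a,m → push 9,48. Stack: [9, 48]
BINARY_OP ^ → 9 ^ 48 = 57. Stack: [57]
LOAD_CONST → push 2. Stack: [57, 2]
BINARY_OP >> → 57 >> 2 = 14. Stack: [14]
STORE_FAST t → t=14. Stack: []
LOAD_FAST_LOAD_FAST t,m → push 14,48. Stack: [14, 48]
BINARY_OP | → 14 | 48 = 62. Stack: [62]
RETURN_VALUE → return 62.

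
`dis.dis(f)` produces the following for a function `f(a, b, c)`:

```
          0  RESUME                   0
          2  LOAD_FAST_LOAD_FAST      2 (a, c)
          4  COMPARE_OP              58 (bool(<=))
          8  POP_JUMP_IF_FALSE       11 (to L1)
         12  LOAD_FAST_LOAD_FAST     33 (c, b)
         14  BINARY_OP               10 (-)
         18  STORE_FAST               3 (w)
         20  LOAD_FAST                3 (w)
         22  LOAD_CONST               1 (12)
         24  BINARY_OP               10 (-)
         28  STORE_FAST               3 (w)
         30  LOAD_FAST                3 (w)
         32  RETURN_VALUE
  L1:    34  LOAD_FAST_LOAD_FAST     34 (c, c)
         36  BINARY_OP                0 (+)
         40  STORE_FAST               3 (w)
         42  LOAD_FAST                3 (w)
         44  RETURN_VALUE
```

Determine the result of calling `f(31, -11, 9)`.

18

LOAD_FAST_LOAD_FAST a,c → push 31,9. Stack: [31, 9]
COMPARE_OP bool(<=) → 31 vs 9 = False. Stack: [False]
POP_JUMP_IF_FALSE → pop False; jump. Stack: []
LOAD_FAST_LOAD_FAST c,c → push 9,9. Stack: [9, 9]
BINARY_OP + → 9 + 9 = 18. Stack: [18]
STORE_FAST w → w=18. Stack: []
LOAD_FAST w → push 18. Stack: [18]
RETURN_VALUE → return 18.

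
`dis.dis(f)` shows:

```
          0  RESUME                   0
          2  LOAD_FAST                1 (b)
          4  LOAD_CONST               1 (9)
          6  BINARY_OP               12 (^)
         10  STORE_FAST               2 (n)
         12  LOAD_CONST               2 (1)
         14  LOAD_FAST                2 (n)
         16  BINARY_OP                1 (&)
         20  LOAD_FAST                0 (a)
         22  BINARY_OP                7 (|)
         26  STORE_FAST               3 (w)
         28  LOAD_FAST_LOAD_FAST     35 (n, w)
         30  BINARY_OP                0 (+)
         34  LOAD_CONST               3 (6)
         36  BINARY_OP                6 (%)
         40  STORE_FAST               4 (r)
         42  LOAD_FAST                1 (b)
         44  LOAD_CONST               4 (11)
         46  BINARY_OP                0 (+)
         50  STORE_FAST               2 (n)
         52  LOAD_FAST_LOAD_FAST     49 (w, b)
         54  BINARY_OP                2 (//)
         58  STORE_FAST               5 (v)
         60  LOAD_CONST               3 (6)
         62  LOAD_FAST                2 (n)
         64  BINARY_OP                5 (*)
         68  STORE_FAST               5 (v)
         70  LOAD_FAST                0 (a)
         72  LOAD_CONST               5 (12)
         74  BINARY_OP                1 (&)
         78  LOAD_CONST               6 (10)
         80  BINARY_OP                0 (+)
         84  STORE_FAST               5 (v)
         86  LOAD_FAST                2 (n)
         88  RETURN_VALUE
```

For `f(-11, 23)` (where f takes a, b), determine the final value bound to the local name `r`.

1

LOAD_FAST b → push 23. Stack: [23]
LOAD_CONST → push 9. Stack: [23, 9]
BINARY_OP ^ → 23 ^ 9 = 30. Stack: [30]
STORE_FAST n → n=30. Stack: []
LOAD_CONST → push 1. Stack: [1]
LOAD_FAST n → push 30. Stack: [1, 30]
BINARY_OP & → 1 & 30 = 0. Stack: [0]
LOAD_FAST a → push -11. Stack: [0, -11]
BINARY_OP | → 0 | -11 = -11. Stack: [-11]
STORE_FAST w → w=-11. Stack: []
LOAD_FAST_LOAD_FAST n,w → push 30,-11. Stack: [30, -11]
BINARY_OP + → 30 + -11 = 19. Stack: [19]
LOAD_CONST → push 6. Stack: [19, 6]
BINARY_OP % → 19 % 6 = 1. Stack: [1]
STORE_FAST r → r=1. Stack: []
LOAD_FAST b → push 23. Stack: [23]
LOAD_CONST → push 11. Stack: [23, 11]
BINARY_OP + → 23 + 11 = 34. Stack: [34]
STORE_FAST n → n=34. Stack: []
LOAD_FAST_LOAD_FAST w,b → push -11,23. Stack: [-11, 23]
BINARY_OP // → -11 // 23 = -1. Stack: [-1]
STORE_FAST v → v=-1. Stack: []
LOAD_CONST → push 6. Stack: [6]
LOAD_FAST n → push 34. Stack: [6, 34]
BINARY_OP * → 6 * 34 = 204. Stack: [204]
STORE_FAST v → v=204. Stack: []
LOAD_FAST a → push -11. Stack: [-11]
LOAD_CONST → push 12. Stack: [-11, 12]
BINARY_OP & → -11 & 12 = 4. Stack: [4]
LOAD_CONST → push 10. Stack: [4, 10]
BINARY_OP + → 4 + 10 = 14. Stack: [14]
STORE_FAST v → v=14. Stack: []
LOAD_FAST n → push 34. Stack: [34]
RETURN_VALUE → return 34.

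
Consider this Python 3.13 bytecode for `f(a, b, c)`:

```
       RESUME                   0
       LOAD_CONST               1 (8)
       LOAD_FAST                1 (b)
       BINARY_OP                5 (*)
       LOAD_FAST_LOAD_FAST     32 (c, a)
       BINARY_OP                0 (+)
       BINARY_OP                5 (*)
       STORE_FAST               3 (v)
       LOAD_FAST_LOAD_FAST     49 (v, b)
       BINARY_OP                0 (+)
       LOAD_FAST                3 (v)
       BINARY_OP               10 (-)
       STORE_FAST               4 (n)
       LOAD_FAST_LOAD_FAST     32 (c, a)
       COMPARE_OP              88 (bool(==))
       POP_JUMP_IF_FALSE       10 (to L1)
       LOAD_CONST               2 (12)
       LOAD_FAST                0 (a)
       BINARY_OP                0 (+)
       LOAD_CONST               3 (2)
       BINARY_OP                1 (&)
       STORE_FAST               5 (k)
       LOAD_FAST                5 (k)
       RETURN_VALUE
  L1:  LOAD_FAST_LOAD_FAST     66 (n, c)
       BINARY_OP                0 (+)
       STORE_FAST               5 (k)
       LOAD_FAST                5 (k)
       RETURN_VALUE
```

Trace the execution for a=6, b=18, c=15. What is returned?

33

LOAD_CONST → push 8. Stack: [8]
LOAD_FAST b → push 18. Stack: [8, 18]
BINARY_OP * → 8 * 18 = 144. Stack: [144]
LOAD_FAST_LOAD_FAST c,a → push 15,6. Stack: [144, 15, 6]
BINARY_OP + → 15 + 6 = 21. Stack: [144, 21]
BINARY_OP * → 144 * 21 = 3024. Stack: [3024]
STORE_FAST v → v=3024. Stack: []
LOAD_FAST_LOAD_FAST v,b → push 3024,18. Stack: [3024, 18]
BINARY_OP + → 3024 + 18 = 3042. Stack: [3042]
LOAD_FAST v → push 3024. Stack: [3042, 3024]
BINARY_OP - → 3042 - 3024 = 18. Stack: [18]
STORE_FAST n → n=18. Stack: []
LOAD_FAST_LOAD_FAST c,a → push 15,6. Stack: [15, 6]
COMPARE_OP bool(==) → 15 vs 6 = False. Stack: [False]
POP_JUMP_IF_FALSE → pop False; jump. Stack: []
LOAD_FAST_LOAD_FAST n,c → push 18,15. Stack: [18, 15]
BINARY_OP + → 18 + 15 = 33. Stack: [33]
STORE_FAST k → k=33. Stack: []
LOAD_FAST k → push 33. Stack: [33]
RETURN_VALUE → return 33.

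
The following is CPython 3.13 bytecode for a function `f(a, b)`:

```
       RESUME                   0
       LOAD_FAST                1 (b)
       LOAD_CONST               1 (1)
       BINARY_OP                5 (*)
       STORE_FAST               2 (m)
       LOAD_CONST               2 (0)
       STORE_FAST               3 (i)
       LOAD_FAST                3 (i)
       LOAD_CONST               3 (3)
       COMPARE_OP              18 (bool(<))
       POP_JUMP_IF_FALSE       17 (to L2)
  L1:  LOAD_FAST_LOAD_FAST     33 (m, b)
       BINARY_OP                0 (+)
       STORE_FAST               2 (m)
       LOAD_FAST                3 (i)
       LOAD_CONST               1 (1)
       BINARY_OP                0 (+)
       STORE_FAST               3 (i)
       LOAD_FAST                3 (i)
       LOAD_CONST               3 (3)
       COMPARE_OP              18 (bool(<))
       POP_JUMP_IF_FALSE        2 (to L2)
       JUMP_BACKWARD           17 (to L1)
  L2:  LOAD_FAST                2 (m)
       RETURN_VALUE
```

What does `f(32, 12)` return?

48

LOAD_FAST b → push 12. Stack: [12]
LOAD_CONST → push 1. Stack: [12, 1]
BINARY_OP * → 12 * 1 = 12. Stack: [12]
STORE_FAST m → m=12. Stack: []
LOAD_CONST → push 0. Stack: [0]
STORE_FAST i → i=0. Stack: []
LOAD_FAST i → push 0. Stack: [0]
LOAD_CONST → push 3. Stack: [0, 3]
COMPARE_OP bool(<) → 0 vs 3 = True. Stack: [True]
POP_JUMP_IF_FALSE → pop True; no jump. Stack: []
LOAD_FAST_LOAD_FAST m,b → push 12,12. Stack: [12, 12]
BINARY_OP + → 12 + 12 = 24. Stack: [24]
STORE_FAST m → m=24. Stack: []
LOAD_FAST i → push 0. Stack: [0]
LOAD_CONST → push 1. Stack: [0, 1]
BINARY_OP + → 0 + 1 = 1. Stack: [1]
STORE_FAST i → i=1. Stack: []
LOAD_FAST i → push 1. Stack: [1]
LOAD_CONST → push 3. Stack: [1, 3]
COMPARE_OP bool(<) → 1 vs 3 = True. Stack: [True]
POP_JUMP_IF_FALSE → pop True; no jump. Stack: []
LOAD_FAST_LOAD_FAST m,b → push 24,12. Stack: [24, 12]
BINARY_OP + → 24 + 12 = 36. Stack: [36]
STORE_FAST m → m=36. Stack: []
LOAD_FAST i → push 1. Stack: [1]
LOAD_CONST → push 1. Stack: [1, 1]
BINARY_OP + → 1 + 1 = 2. Stack: [2]
STORE_FAST i → i=2. Stack: []
LOAD_FAST i → push 2. Stack: [2]
LOAD_CONST → push 3. Stack: [2, 3]
COMPARE_OP bool(<) → 2 vs 3 = True. Stack: [True]
POP_JUMP_IF_FALSE → pop True; no jump. Stack: []
LOAD_FAST_LOAD_FAST m,b → push 36,12. Stack: [36, 12]
BINARY_OP + → 36 + 12 = 48. Stack: [48]
STORE_FAST m → m=48. Stack: []
LOAD_FAST i → push 2. Stack: [2]
LOAD_CONST → push 1. Stack: [2, 1]
BINARY_OP + → 2 + 1 = 3. Stack: [3]
STORE_FAST i → i=3. Stack: []
LOAD_FAST i → push 3. Stack: [3]
LOAD_CONST → push 3. Stack: [3, 3]
COMPARE_OP bool(<) → 3 vs 3 = False. Stack: [False]
POP_JUMP_IF_FALSE → pop False; jump. Stack: []
LOAD_FAST m → push 48. Stack: [48]
RETURN_VALUE → return 48.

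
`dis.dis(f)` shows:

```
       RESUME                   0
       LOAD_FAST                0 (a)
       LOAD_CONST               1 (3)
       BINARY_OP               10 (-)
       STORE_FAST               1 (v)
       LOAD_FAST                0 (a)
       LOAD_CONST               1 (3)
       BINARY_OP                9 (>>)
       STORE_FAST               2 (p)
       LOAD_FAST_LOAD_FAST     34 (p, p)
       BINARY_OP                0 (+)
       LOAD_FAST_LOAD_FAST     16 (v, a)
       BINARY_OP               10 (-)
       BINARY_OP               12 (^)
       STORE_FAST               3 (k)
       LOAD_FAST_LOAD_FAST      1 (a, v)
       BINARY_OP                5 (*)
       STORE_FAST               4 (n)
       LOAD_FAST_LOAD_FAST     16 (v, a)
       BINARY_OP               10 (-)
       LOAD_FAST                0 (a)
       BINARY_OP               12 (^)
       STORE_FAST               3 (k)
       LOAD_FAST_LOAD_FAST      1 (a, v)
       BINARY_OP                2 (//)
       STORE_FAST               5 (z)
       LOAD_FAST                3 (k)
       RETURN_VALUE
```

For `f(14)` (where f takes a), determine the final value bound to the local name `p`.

LOAD_FAST a → push 14. Stack: [14]
LOAD_CONST → push 3. Stack: [14, 3]
BINARY_OP - → 14 - 3 = 11. Stack: [11]
STORE_FAST v → v=11. Stack: []
LOAD_FAST a → push 14. Stack: [14]
LOAD_CONST → push 3. Stack: [14, 3]
BINARY_OP >> → 14 >> 3 = 1. Stack: [1]
STORE_FAST p → p=1. Stack: []
LOAD_FAST_LOAD_FAST p,p → push 1,1. Stack: [1, 1]
BINARY_OP + → 1 + 1 = 2. Stack: [2]
LOAD_FAST_LOAD_FAST v,a → push 11,14. Stack: [2, 11, 14]
BINARY_OP - → 11 - 14 = -3. Stack: [2, -3]
BINARY_OP ^ → 2 ^ -3 = -1. Stack: [-1]
STORE_FAST k → k=-1. Stack: []
LOAD_FAST_LOAD_FAST a,v → push 14,11. Stack: [14, 11]
BINARY_OP * → 14 * 11 = 154. Stack: [154]
STORE_FAST n → n=154. Stack: []
LOAD_FAST_LOAD_FAST v,a → push 11,14. Stack: [11, 14]
BINARY_OP - → 11 - 14 = -3. Stack: [-3]
LOAD_FAST a → push 14. Stack: [-3, 14]
BINARY_OP ^ → -3 ^ 14 = -13. Stack: [-13]
STORE_FAST k → k=-13. Stack: []
LOAD_FAST_LOAD_FAST a,v → push 14,11. Stack: [14, 11]
BINARY_OP // → 14 // 11 = 1. Stack: [1]
STORE_FAST z → z=1. Stack: []
LOAD_FAST k → push -13. Stack: [-13]
RETURN_VALUE → return -13.

1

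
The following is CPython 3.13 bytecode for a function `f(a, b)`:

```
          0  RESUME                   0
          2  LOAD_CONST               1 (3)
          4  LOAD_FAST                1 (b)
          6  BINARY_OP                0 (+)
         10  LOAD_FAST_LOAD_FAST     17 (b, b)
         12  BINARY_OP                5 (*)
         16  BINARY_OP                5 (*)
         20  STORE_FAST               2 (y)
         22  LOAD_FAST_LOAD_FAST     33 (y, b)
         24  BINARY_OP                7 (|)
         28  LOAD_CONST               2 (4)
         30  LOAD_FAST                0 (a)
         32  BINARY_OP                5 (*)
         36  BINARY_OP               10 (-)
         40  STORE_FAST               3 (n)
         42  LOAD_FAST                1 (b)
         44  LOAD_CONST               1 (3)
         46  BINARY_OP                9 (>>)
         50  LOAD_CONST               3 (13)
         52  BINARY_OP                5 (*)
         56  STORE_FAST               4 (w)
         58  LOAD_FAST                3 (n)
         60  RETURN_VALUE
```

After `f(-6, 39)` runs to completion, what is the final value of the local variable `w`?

52

LOAD_CONST → push 3. Stack: [3]
LOAD_FAST b → push 39. Stack: [3, 39]
BINARY_OP + → 3 + 39 = 42. Stack: [42]
LOAD_FAST_LOAD_FAST b,b → push 39,39. Stack: [42, 39, 39]
BINARY_OP * → 39 * 39 = 1521. Stack: [42, 1521]
BINARY_OP * → 42 * 1521 = 63882. Stack: [63882]
STORE_FAST y → y=63882. Stack: []
LOAD_FAST_LOAD_FAST y,b → push 63882,39. Stack: [63882, 39]
BINARY_OP | → 63882 | 39 = 63919. Stack: [63919]
LOAD_CONST → push 4. Stack: [63919, 4]
LOAD_FAST a → push -6. Stack: [63919, 4, -6]
BINARY_OP * → 4 * -6 = -24. Stack: [63919, -24]
BINARY_OP - → 63919 - -24 = 63943. Stack: [63943]
STORE_FAST n → n=63943. Stack: []
LOAD_FAST b → push 39. Stack: [39]
LOAD_CONST → push 3. Stack: [39, 3]
BINARY_OP >> → 39 >> 3 = 4. Stack: [4]
LOAD_CONST → push 13. Stack: [4, 13]
BINARY_OP * → 4 * 13 = 52. Stack: [52]
STORE_FAST w → w=52. Stack: []
LOAD_FAST n → push 63943. Stack: [63943]
RETURN_VALUE → return 63943.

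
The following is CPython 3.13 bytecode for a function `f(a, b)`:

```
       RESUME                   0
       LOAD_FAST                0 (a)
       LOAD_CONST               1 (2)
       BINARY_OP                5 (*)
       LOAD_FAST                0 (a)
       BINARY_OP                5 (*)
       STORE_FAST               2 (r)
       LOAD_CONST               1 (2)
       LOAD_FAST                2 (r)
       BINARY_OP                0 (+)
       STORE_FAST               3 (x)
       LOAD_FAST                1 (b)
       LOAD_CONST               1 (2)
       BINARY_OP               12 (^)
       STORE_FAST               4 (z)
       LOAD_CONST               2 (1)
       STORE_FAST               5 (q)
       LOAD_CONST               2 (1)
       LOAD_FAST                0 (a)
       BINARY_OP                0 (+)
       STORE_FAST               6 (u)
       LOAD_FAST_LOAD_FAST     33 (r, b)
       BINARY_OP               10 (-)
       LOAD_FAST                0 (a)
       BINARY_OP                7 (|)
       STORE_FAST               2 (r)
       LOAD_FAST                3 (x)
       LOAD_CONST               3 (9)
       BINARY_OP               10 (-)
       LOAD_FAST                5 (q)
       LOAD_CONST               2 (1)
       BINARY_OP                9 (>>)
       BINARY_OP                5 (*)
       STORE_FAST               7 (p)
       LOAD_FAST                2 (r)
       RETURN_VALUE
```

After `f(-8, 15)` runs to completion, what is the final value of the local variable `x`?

130

LOAD_FAST a → push -8. Stack: [-8]
LOAD_CONST → push 2. Stack: [-8, 2]
BINARY_OP * → -8 * 2 = -16. Stack: [-16]
LOAD_FAST a → push -8. Stack: [-16, -8]
BINARY_OP * → -16 * -8 = 128. Stack: [128]
STORE_FAST r → r=128. Stack: []
LOAD_CONST → push 2. Stack: [2]
LOAD_FAST r → push 128. Stack: [2, 128]
BINARY_OP + → 2 + 128 = 130. Stack: [130]
STORE_FAST x → x=130. Stack: []
LOAD_FAST b → push 15. Stack: [15]
LOAD_CONST → push 2. Stack: [15, 2]
BINARY_OP ^ → 15 ^ 2 = 13. Stack: [13]
STORE_FAST z → z=13. Stack: []
LOAD_CONST → push 1. Stack: [1]
STORE_FAST q → q=1. Stack: []
LOAD_CONST → push 1. Stack: [1]
LOAD_FAST a → push -8. Stack: [1, -8]
BINARY_OP + → 1 + -8 = -7. Stack: [-7]
STORE_FAST u → u=-7. Stack: []
LOAD_FAST_LOAD_FAST r,b → push 128,15. Stack: [128, 15]
BINARY_OP - → 128 - 15 = 113. Stack: [113]
LOAD_FAST a → push -8. Stack: [113, -8]
BINARY_OP | → 113 | -8 = -7. Stack: [-7]
STORE_FAST r → r=-7. Stack: []
LOAD_FAST x → push 130. Stack: [130]
LOAD_CONST → push 9. Stack: [130, 9]
BINARY_OP - → 130 - 9 = 121. Stack: [121]
LOAD_FAST q → push 1. Stack: [121, 1]
LOAD_CONST → push 1. Stack: [121, 1, 1]
BINARY_OP >> → 1 >> 1 = 0. Stack: [121, 0]
BINARY_OP * → 121 * 0 = 0. Stack: [0]
STORE_FAST p → p=0. Stack: []
LOAD_FAST r → push -7. Stack: [-7]
RETURN_VALUE → return -7.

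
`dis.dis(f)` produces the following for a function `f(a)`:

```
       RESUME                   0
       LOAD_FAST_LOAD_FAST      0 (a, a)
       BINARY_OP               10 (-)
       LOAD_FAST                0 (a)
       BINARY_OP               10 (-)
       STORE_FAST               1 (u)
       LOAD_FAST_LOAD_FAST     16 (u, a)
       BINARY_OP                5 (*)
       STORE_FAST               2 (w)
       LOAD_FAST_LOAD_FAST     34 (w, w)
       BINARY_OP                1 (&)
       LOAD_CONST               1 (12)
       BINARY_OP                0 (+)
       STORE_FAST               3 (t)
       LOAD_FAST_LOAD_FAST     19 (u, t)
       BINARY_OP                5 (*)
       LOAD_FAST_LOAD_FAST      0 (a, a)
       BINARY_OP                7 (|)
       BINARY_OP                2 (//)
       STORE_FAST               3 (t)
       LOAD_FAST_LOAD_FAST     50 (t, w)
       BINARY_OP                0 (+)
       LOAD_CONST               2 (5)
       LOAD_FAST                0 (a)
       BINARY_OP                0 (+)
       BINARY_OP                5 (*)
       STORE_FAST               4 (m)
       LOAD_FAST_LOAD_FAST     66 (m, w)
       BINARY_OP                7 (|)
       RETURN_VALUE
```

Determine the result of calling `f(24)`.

LOAD_FAST_LOAD_FAST a,a → push 24,24. Stack: [24, 24]
BINARY_OP - → 24 - 24 = 0. Stack: [0]
LOAD_FAST a → push 24. Stack: [0, 24]
BINARY_OP - → 0 - 24 = -24. Stack: [-24]
STORE_FAST u → u=-24. Stack: []
LOAD_FAST_LOAD_FAST u,a → push -24,24. Stack: [-24, 24]
BINARY_OP * → -24 * 24 = -576. Stack: [-576]
STORE_FAST w → w=-576. Stack: []
LOAD_FAST_LOAD_FAST w,w → push -576,-576. Stack: [-576, -576]
BINARY_OP & → -576 & -576 = -576. Stack: [-576]
LOAD_CONST → push 12. Stack: [-576, 12]
BINARY_OP + → -576 + 12 = -564. Stack: [-564]
STORE_FAST t → t=-564. Stack: []
LOAD_FAST_LOAD_FAST u,t → push -24,-564. Stack: [-24, -564]
BINARY_OP * → -24 * -564 = 13536. Stack: [13536]
LOAD_FAST_LOAD_FAST a,a → push 24,24. Stack: [13536, 24, 24]
BINARY_OP | → 24 | 24 = 24. Stack: [13536, 24]
BINARY_OP // → 13536 // 24 = 564. Stack: [564]
STORE_FAST t → t=564. Stack: []
LOAD_FAST_LOAD_FAST t,w → push 564,-576. Stack: [564, -576]
BINARY_OP + → 564 + -576 = -12. Stack: [-12]
LOAD_CONST → push 5. Stack: [-12, 5]
LOAD_FAST a → push 24. Stack: [-12, 5, 24]
BINARY_OP + → 5 + 24 = 29. Stack: [-12, 29]
BINARY_OP * → -12 * 29 = -348. Stack: [-348]
STORE_FAST m → m=-348. Stack: []
LOAD_FAST_LOAD_FAST m,w → push -348,-576. Stack: [-348, -576]
BINARY_OP | → -348 | -576 = -28. Stack: [-28]
RETURN_VALUE → return -28.

-28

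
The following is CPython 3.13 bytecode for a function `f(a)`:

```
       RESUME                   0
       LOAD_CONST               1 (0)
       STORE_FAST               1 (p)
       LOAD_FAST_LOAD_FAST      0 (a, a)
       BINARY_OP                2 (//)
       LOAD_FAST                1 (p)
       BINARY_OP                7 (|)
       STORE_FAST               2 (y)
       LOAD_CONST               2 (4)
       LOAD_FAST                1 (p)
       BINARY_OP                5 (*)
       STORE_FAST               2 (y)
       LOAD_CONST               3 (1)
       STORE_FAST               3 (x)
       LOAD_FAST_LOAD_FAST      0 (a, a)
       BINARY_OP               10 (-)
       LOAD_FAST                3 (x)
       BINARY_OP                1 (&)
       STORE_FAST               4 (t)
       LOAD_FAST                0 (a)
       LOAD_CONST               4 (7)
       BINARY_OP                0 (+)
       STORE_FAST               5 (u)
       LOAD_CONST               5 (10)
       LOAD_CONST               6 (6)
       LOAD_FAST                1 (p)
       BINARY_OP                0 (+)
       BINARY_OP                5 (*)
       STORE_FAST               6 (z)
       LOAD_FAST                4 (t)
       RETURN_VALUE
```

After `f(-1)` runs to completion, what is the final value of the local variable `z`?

LOAD_CONST → push 0. Stack: [0]
STORE_FAST p → p=0. Stack: []
LOAD_FAST_LOAD_FAST a,a → push -1,-1. Stack: [-1, -1]
BINARY_OP // → -1 // -1 = 1. Stack: [1]
LOAD_FAST p → push 0. Stack: [1, 0]
BINARY_OP | → 1 | 0 = 1. Stack: [1]
STORE_FAST y → y=1. Stack: []
LOAD_CONST → push 4. Stack: [4]
LOAD_FAST p → push 0. Stack: [4, 0]
BINARY_OP * → 4 * 0 = 0. Stack: [0]
STORE_FAST y → y=0. Stack: []
LOAD_CONST → push 1. Stack: [1]
STORE_FAST x → x=1. Stack: []
LOAD_FAST_LOAD_FAST a,a → push -1,-1. Stack: [-1, -1]
BINARY_OP - → -1 - -1 = 0. Stack: [0]
LOAD_FAST x → push 1. Stack: [0, 1]
BINARY_OP & → 0 & 1 = 0. Stack: [0]
STORE_FAST t → t=0. Stack: []
LOAD_FAST a → push -1. Stack: [-1]
LOAD_CONST → push 7. Stack: [-1, 7]
BINARY_OP + → -1 + 7 = 6. Stack: [6]
STORE_FAST u → u=6. Stack: []
LOAD_CONST → push 10. Stack: [10]
LOAD_CONST → push 6. Stack: [10, 6]
LOAD_FAST p → push 0. Stack: [10, 6, 0]
BINARY_OP + → 6 + 0 = 6. Stack: [10, 6]
BINARY_OP * → 10 * 6 = 60. Stack: [60]
STORE_FAST z → z=60. Stack: []
LOAD_FAST t → push 0. Stack: [0]
RETURN_VALUE → return 0.

60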